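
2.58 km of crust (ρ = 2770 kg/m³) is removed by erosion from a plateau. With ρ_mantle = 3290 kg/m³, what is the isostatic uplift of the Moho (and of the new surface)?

2.17 km

Unloading: uplift u = e ρ_c/ρ_m = 2.58 km × 2770/3290 = 2.17 km.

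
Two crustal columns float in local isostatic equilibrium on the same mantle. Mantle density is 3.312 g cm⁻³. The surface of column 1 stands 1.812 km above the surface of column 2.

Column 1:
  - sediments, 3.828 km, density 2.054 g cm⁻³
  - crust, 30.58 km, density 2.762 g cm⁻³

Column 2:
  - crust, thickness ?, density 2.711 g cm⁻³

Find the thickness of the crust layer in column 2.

Take the compensation level at the base of the deeper column (depth z_c below the surface of column 1) and equate Σ ρ_i t_i down to z_c; mantle fills any gap and the z_c terms cancel.
Column 1: 3.828×2.054 + 30.58×2.762 + (z_c − 34.408)×3.312
Column 2: 1.812×0 + x×2.711 + (z_c − 1.812 − 0 − x)×3.312
The z_c×3.312 term appears on both sides and cancels. Collect the known terms of each column as K = Σ(ρt)_known − 3.312 × (depth of known layers): K_1 = 92.324672 − 3.312×34.408 = −21.634624; K_2 = 0 − 3.312×(1.812 + 0) = −6.001344.
Balance: K_1 = K_2 − x×(3.312 − 2.711), so x = (K_2 − K_1)/(3.312 − 2.711) = 15.6333/0.601 = 26 km.

26 km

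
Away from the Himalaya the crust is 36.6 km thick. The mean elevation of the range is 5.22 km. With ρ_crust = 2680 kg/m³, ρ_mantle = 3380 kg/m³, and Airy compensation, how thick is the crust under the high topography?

61.8 km

Root depth r = h ρ_c / (ρ_m − ρ_c) = 5.22 km × 2680 / 700 = 19.99 km.
Total thickness = T + h + r = 36.6 km + 5.22 km + 19.99 km = 61.8 km.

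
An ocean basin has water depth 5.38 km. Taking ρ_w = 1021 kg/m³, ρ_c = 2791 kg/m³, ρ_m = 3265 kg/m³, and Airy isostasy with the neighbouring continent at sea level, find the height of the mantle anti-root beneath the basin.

For local isostatic compensation: replacing crust with seawater at the top is compensated by replacing crust with mantle at the base: d (ρ_c − ρ_w) = a (ρ_m − ρ_c).
a = d (ρ_c − ρ_w)/(ρ_m − ρ_c) = 5.38 km × 1770/474 = 20.1 km.

20.1 km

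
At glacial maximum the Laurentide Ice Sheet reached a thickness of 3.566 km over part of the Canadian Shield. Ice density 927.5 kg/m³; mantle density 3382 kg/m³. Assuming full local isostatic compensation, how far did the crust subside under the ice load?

For local isostatic compensation: the ice load ρ_ice t is balanced by mantle displaced below, ρ_m s.
s = t ρ_ice / ρ_m = 3.566 km × 927.5/3382 = 0.978 km.

0.978 km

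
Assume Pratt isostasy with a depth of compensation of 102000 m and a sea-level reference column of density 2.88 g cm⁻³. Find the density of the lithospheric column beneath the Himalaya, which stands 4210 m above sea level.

Pratt balance: ρ_ref D = ρ (D + h).
ρ = ρ_ref D/(D + h) = 2.88 × 102000 m/(102000 m + 4210 m) = 2.77 g cm⁻³.

2.77 g cm⁻³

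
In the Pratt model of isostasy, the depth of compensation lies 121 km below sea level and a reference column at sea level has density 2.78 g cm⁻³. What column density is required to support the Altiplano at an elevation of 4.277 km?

Pratt balance: ρ_ref D = ρ (D + h).
ρ = ρ_ref D/(D + h) = 2.78 × 121 km/(121 km + 4.277 km) = 2.69 g cm⁻³.

2.69 g cm⁻³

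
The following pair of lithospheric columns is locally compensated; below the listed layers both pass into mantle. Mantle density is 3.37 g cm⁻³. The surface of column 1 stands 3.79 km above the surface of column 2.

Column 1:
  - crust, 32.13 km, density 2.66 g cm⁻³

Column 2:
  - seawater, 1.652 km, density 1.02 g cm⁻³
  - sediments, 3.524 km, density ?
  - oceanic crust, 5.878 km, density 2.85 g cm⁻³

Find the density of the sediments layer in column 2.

2.49 g cm⁻³

Take the compensation level at the base of the deeper column (depth z_c below the surface of column 1) and equate Σ ρ_i t_i down to z_c; mantle fills any gap and the z_c terms cancel.
Column 1: 32.13×2.66 + (z_c − 32.13)×3.37
Column 2: 3.79×0 + 1.652×1.02 + 3.524×ρ + 5.878×2.85 + (z_c − 3.79 − 11.054)×3.37
The z_c×3.37 term appears on both sides and cancels. Collect the known terms of each column as K = Σ(ρt)_known − 3.37 × (depth of known layers): K_1 = 85.4658 − 3.37×32.13 = −22.8123; K_2 = 18.43734 − 3.37×(3.79 + 11.054) = −31.58694.
Balance: K_1 = K_2 + 3.524×ρ, so ρ = (K_1 − K_2)/3.524 = 8.77464/3.524 = 2.49 g cm⁻³.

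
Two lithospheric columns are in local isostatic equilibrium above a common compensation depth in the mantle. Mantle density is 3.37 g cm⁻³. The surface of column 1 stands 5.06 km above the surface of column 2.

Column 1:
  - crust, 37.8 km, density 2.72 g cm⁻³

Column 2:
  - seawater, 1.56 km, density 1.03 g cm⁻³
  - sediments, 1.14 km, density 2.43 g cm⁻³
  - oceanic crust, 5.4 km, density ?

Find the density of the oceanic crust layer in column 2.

Take the compensation level at the base of the deeper column (depth z_c below the surface of column 1) and equate Σ ρ_i t_i down to z_c; mantle fills any gap and the z_c terms cancel.
Column 1: 37.8×2.72 + (z_c − 37.8)×3.37
Column 2: 5.06×0 + 1.56×1.03 + 1.14×2.43 + 5.4×ρ + (z_c − 5.06 − 8.1)×3.37
The z_c×3.37 term appears on both sides and cancels. Collect the known terms of each column as K = Σ(ρt)_known − 3.37 × (depth of known layers): K_1 = 102.816 − 3.37×37.8 = −24.57; K_2 = 4.377 − 3.37×(5.06 + 8.1) = −39.9722.
Balance: K_1 = K_2 + 5.4×ρ, so ρ = (K_1 − K_2)/5.4 = 15.4022/5.4 = 2.85 g cm⁻³.

2.85 g cm⁻³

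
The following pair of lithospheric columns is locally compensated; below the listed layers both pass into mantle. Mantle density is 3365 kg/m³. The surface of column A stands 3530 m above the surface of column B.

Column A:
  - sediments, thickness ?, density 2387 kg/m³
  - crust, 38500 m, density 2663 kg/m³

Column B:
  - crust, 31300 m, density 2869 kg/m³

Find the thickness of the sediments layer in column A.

Take the compensation level at the base of the deeper column (depth z_c below the surface of column A) and equate Σ ρ_i t_i down to z_c; mantle fills any gap and the z_c terms cancel.
Column A: x×2387 + 38500×2663 + (z_c − 38500 − x)×3365
Column B: 3530×0 + 31300×2869 + (z_c − 3530 − 31300)×3365
The z_c×3365 term appears on both sides and cancels. Collect the known terms of each column as K = Σ(ρt)_known − 3365 × (depth of known layers): K_A = 102525500 − 3365×38500 = −27027000; K_B = 89799700 − 3365×(3530 + 31300) = −27403250.
Balance: K_A − x×(3365 − 2387) = K_B, so x = (K_A − K_B)/(3365 − 2387) = 376250/978 = 385 m.

385 m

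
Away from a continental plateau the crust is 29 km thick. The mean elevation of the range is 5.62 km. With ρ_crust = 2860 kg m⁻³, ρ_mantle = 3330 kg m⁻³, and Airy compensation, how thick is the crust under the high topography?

Root depth r = h ρ_c / (ρ_m − ρ_c) = 5.62 km × 2860 / 470 = 34.2 km.
Total thickness = T + h + r = 29 km + 5.62 km + 34.2 km = 68.8 km.

68.8 km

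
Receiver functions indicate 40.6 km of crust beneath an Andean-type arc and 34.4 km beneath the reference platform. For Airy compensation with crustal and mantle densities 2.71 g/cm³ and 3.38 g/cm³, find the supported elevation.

1.23 km

Excess crust Δ = 40.6 km − 34.4 km = 6.2 km, split between elevation h and root r with h + r = Δ.
Airy balance ρ_c h = (ρ_m − ρ_c) r gives r = h ρ_c/(ρ_m − ρ_c), so h (1 + ρ_c/(ρ_m − ρ_c)) = Δ, i.e. h = Δ (ρ_m − ρ_c)/ρ_m.
h = 6.2 km × 0.67/3.38 = 1.23 km.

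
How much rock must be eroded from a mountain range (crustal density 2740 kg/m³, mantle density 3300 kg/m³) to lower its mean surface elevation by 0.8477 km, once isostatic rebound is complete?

Net drop Δ = e − u = e − e ρ_c/ρ_m = e (ρ_m − ρ_c)/ρ_m.
e = Δ ρ_m/(ρ_m − ρ_c) = 0.8477 km × 3300/560 = 5 km.

5 km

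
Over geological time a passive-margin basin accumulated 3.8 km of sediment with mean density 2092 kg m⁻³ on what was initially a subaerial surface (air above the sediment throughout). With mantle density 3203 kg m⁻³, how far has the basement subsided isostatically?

2.48 km

Subaerial load: s = t ρ_sed / ρ_m = 3.8 km × 2092/3203 = 2.48 km.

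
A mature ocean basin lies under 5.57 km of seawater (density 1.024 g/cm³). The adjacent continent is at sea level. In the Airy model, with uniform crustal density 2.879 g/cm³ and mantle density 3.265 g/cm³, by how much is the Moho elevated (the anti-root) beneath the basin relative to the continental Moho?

Balancing pressure at the compensation depth: replacing crust with seawater at the top is compensated by replacing crust with mantle at the base: d (ρ_c − ρ_w) = a (ρ_m − ρ_c).
a = d (ρ_c − ρ_w)/(ρ_m − ρ_c) = 5.57 km × 1.855/0.386 = 26.8 km.

26.8 km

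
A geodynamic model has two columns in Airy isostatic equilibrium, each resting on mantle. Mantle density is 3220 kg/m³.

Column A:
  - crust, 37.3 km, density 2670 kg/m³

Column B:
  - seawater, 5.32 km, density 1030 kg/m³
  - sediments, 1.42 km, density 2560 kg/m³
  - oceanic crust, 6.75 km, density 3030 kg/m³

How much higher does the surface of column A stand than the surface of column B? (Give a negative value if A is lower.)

For any compensation level in the mantle, the mantle terms cancel and isostasy reduces to e = (Σt_A − Σt_B) − (Σ(ρt)_A − Σ(ρt)_B) / ρ_m.
Σt_A = 37.3 km; Σt_B = 13.49 km; Σ(ρt)_A = 99591; Σ(ρt)_B = 29567.3 (in km·kg/m³).
e = (37.3 − 13.49) − (99591 − 29567.3) / 3220 = 2.06 km.

2.06 km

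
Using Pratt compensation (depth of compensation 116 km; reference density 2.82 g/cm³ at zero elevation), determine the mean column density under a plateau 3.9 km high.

Pratt balance: ρ_ref D = ρ (D + h).
ρ = ρ_ref D/(D + h) = 2.82 × 116 km/(116 km + 3.9 km) = 2.73 g/cm³.

2.73 g/cm³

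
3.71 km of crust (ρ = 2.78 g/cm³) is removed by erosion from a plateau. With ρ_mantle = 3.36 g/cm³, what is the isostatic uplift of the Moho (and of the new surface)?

Unloading: uplift u = e ρ_c/ρ_m = 3.71 km × 2.78/3.36 = 3.07 km.

3.07 km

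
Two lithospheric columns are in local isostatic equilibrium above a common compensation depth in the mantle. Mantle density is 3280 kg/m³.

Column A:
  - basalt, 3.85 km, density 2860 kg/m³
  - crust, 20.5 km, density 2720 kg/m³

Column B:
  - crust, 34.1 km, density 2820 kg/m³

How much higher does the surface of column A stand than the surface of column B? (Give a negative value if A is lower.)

−0.789 km

For any compensation level in the mantle, the mantle terms cancel and isostasy reduces to e = (Σt_A − Σt_B) − (Σ(ρt)_A − Σ(ρt)_B) / ρ_m.
Σt_A = 24.35 km; Σt_B = 34.1 km; Σ(ρt)_A = 66771; Σ(ρt)_B = 96162 (in km·kg/m³).
e = (24.35 − 34.1) − (66771 − 96162) / 3280 = −0.789 km.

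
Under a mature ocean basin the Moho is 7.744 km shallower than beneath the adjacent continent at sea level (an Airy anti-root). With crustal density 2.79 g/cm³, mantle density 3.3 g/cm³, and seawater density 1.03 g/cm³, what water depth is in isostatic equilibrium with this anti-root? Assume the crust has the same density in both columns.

2.24 km

Replacing a thickness d of crust by seawater at the top must be balanced by replacing crust with mantle at the base: d (ρ_c − ρ_w) = a (ρ_m − ρ_c).
d = a (ρ_m − ρ_c)/(ρ_c − ρ_w) = 7.744 km × 0.51/1.76 = 2.24 km.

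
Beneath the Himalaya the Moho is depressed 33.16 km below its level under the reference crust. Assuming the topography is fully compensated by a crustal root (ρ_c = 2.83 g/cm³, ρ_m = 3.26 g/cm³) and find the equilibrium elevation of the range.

5.04 km

In Airy isostatic equilibrium: ρ_c h = (ρ_m − ρ_c) r.
h = r (ρ_m − ρ_c) / ρ_c = 33.16 km × (3.26 − 2.83) / 2.83 = 5.04 km.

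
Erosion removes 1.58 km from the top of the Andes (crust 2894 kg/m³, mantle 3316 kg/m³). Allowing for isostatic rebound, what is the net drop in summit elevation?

Rebound u = e ρ_c/ρ_m = 1.58 km × 2894/3316 = 1.379 km.
Net surface drop = e − u = 1.58 km − 1.379 km = e (ρ_m − ρ_c)/ρ_m = 0.201 km.

0.201 km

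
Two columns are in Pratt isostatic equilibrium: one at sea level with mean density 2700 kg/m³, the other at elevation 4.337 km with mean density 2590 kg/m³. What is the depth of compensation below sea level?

ρ_ref D = ρ (D + h) → D (ρ_ref − ρ) = ρ h.
D = ρ h/(ρ_ref − ρ) = 2590 × 4.337 km/(2700 − 2590) = 102 km.

102 km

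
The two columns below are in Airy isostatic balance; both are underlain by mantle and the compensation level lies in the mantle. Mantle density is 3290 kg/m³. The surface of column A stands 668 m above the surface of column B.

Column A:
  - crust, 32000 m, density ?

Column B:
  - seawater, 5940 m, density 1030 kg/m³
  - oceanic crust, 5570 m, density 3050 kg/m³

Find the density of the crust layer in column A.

Take the compensation level at the base of the deeper column (depth z_c below the surface of column A) and equate Σ ρ_i t_i down to z_c; mantle fills any gap and the z_c terms cancel.
Column A: 32000×ρ + (z_c − 32000)×3290
Column B: 668×0 + 5940×1030 + 5570×3050 + (z_c − 668 − 11510)×3290
The z_c×3290 term appears on both sides and cancels. Collect the known terms of each column as K = Σ(ρt)_known − 3290 × (depth of known layers): K_A = 0 − 3290×32000 = −105280000; K_B = 23106700 − 3290×(668 + 11510) = −16958920.
Balance: K_A + 32000×ρ = K_B, so ρ = (K_B − K_A)/32000 = 88321100/32000 = 2760 kg/m³.

2760 kg/m³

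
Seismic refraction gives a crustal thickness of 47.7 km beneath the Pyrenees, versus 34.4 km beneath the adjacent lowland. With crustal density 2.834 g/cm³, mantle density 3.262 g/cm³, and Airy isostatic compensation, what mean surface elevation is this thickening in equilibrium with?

Excess crust Δ = 47.7 km − 34.4 km = 13.3 km, split between elevation h and root r with h + r = Δ.
Airy balance ρ_c h = (ρ_m − ρ_c) r gives r = h ρ_c/(ρ_m − ρ_c), so h (1 + ρ_c/(ρ_m − ρ_c)) = Δ, i.e. h = Δ (ρ_m − ρ_c)/ρ_m.
h = 13.3 km × 0.428/3.262 = 1.75 km.

1.75 km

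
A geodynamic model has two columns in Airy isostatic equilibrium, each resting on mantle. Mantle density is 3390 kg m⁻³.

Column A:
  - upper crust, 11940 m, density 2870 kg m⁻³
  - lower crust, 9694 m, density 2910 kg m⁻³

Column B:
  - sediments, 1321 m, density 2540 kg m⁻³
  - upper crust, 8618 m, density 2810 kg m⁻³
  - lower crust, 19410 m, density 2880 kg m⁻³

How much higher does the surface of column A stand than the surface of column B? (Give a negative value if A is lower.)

−1520 m

For any compensation level in the mantle, the mantle terms cancel and isostasy reduces to e = (Σt_A − Σt_B) − (Σ(ρt)_A − Σ(ρt)_B) / ρ_m.
Σt_A = 21634 m; Σt_B = 29349 m; Σ(ρt)_A = 62477340; Σ(ρt)_B = 83472720 (in m·kg m⁻³).
e = (21634 − 29349) − (62477340 − 83472720) / 3390 = −1520 m.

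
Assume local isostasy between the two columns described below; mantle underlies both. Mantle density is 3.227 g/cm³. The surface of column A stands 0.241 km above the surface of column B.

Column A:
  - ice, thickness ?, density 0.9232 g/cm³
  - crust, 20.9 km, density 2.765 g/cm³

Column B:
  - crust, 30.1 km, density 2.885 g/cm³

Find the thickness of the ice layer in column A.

0.615 km

Take the compensation level at the base of the deeper column (depth z_c below the surface of column A) and equate Σ ρ_i t_i down to z_c; mantle fills any gap and the z_c terms cancel.
Column A: x×0.9232 + 20.9×2.765 + (z_c − 20.9 − x)×3.227
Column B: 0.241×0 + 30.1×2.885 + (z_c − 0.241 − 30.1)×3.227
The z_c×3.227 term appears on both sides and cancels. Collect the known terms of each column as K = Σ(ρt)_known − 3.227 × (depth of known layers): K_A = 57.7885 − 3.227×20.9 = −9.6558; K_B = 86.8385 − 3.227×(0.241 + 30.1) = −11.071907.
Balance: K_A − x×(3.227 − 0.9232) = K_B, so x = (K_A − K_B)/(3.227 − 0.9232) = 1.41611/2.3038 = 0.615 km.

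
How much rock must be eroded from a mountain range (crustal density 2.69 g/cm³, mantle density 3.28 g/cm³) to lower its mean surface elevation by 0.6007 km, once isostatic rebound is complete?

3.34 km

Net drop Δ = e − u = e − e ρ_c/ρ_m = e (ρ_m − ρ_c)/ρ_m.
e = Δ ρ_m/(ρ_m − ρ_c) = 0.6007 km × 3.28/0.59 = 3.34 km.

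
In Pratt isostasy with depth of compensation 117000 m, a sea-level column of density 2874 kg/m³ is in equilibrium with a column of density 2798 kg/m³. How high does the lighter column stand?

3180 m

ρ_ref D = ρ (D + h) → h = D (ρ_ref − ρ)/ρ.
h = 117000 m × (2874 − 2798)/2798 = 3180 m.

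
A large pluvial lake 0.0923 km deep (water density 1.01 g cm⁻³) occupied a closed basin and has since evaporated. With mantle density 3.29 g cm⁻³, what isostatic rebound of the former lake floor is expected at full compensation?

u = d ρ_w/ρ_m = 0.0923 km × 1.01/3.29 = 0.0283 km.

0.0283 km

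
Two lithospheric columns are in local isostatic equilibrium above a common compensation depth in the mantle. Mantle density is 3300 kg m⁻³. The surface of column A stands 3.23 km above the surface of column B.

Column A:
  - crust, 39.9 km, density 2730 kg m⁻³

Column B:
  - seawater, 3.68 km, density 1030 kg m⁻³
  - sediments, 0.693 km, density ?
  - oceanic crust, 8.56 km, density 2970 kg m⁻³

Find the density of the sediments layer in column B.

Take the compensation level at the base of the deeper column (depth z_c below the surface of column A) and equate Σ ρ_i t_i down to z_c; mantle fills any gap and the z_c terms cancel.
Column A: 39.9×2730 + (z_c − 39.9)×3300
Column B: 3.23×0 + 3.68×1030 + 0.693×ρ + 8.56×2970 + (z_c − 3.23 − 12.933)×3300
The z_c×3300 term appears on both sides and cancels. Collect the known terms of each column as K = Σ(ρt)_known − 3300 × (depth of known layers): K_A = 108927 − 3300×39.9 = −22743; K_B = 29213.6 − 3300×(3.23 + 12.933) = −24124.3.
Balance: K_A = K_B + 0.693×ρ, so ρ = (K_A − K_B)/0.693 = 1381.3/0.693 = 1990 kg m⁻³.

1990 kg m⁻³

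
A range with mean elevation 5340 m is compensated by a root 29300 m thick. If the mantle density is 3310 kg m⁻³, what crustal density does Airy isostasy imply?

ρ_c h = (ρ_m − ρ_c) r → ρ_c (h + r) = ρ_m r → ρ_c = ρ_m r / (h + r).
ρ_c = 3310 × 29300 m / (5340 m + 29300 m) = 2800 kg m⁻³.

2800 kg m⁻³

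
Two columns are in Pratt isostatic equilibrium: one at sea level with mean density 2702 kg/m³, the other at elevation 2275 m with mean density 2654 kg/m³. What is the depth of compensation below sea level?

126000 m

ρ_ref D = ρ (D + h) → D (ρ_ref − ρ) = ρ h.
D = ρ h/(ρ_ref − ρ) = 2654 × 2275 m/(2702 − 2654) = 126000 m.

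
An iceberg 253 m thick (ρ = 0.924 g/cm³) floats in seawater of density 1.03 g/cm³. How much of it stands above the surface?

26 m

Floating equilibrium: submerged depth d = t ρ_obj/ρ_fluid = 253 m × 0.924/1.03 = 227 m.
Freeboard = t − d = 253 m − 227 m = 26 m.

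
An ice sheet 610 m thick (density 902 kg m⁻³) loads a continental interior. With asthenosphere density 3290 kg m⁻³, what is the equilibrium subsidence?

167 m

In Airy isostatic equilibrium: the ice load ρ_ice t is balanced by mantle displaced below, ρ_m s.
s = t ρ_ice / ρ_m = 610 m × 902/3290 = 167 m.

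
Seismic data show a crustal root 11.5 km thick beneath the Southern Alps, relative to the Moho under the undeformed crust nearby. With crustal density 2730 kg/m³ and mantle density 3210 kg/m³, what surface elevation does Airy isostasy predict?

Isostatic balance requires: ρ_c h = (ρ_m − ρ_c) r.
h = r (ρ_m − ρ_c) / ρ_c = 11.5 km × (3210 − 2730) / 2730 = 2.02 km.

2.02 km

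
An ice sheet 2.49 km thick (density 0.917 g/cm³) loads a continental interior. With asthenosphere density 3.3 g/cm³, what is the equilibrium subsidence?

0.692 km

By Archimedes' principle applied to the lithosphere: the ice load ρ_ice t is balanced by mantle displaced below, ρ_m s.
s = t ρ_ice / ρ_m = 2.49 km × 0.917/3.3 = 0.692 km.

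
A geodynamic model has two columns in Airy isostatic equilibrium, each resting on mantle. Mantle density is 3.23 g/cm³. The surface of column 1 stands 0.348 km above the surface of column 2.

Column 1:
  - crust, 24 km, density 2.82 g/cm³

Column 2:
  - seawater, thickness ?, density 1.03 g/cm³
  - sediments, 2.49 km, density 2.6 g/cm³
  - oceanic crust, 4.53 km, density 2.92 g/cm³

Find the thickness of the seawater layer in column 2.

Take the compensation level at the base of the deeper column (depth z_c below the surface of column 1) and equate Σ ρ_i t_i down to z_c; mantle fills any gap and the z_c terms cancel.
Column 1: 24×2.82 + (z_c − 24)×3.23
Column 2: 0.348×0 + x×1.03 + 2.49×2.6 + 4.53×2.92 + (z_c − 0.348 − 7.02 − x)×3.23
The z_c×3.23 term appears on both sides and cancels. Collect the known terms of each column as K = Σ(ρt)_known − 3.23 × (depth of known layers): K_1 = 67.68 − 3.23×24 = −9.84; K_2 = 19.7016 − 3.23×(0.348 + 7.02) = −4.09704.
Balance: K_1 = K_2 − x×(3.23 − 1.03), so x = (K_2 − K_1)/(3.23 − 1.03) = 5.74296/2.2 = 2.61 km.

2.61 km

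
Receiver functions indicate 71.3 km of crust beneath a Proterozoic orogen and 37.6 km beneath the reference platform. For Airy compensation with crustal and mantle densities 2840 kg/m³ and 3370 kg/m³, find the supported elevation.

Excess crust Δ = 71.3 km − 37.6 km = 33.7 km, split between elevation h and root r with h + r = Δ.
Airy balance ρ_c h = (ρ_m − ρ_c) r gives r = h ρ_c/(ρ_m − ρ_c), so h (1 + ρ_c/(ρ_m − ρ_c)) = Δ, i.e. h = Δ (ρ_m − ρ_c)/ρ_m.
h = 33.7 km × 530/3370 = 5.3 km.

5.3 km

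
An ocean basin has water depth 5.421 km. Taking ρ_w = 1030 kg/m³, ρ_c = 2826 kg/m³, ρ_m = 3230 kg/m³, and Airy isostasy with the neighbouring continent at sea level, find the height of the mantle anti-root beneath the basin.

By Archimedes' principle applied to the lithosphere: replacing crust with seawater at the top is compensated by replacing crust with mantle at the base: d (ρ_c − ρ_w) = a (ρ_m − ρ_c).
a = d (ρ_c − ρ_w)/(ρ_m − ρ_c) = 5.421 km × 1796/404 = 24.1 km.

24.1 km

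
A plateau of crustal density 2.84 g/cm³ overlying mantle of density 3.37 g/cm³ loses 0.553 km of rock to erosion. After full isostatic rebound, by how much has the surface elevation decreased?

0.087 km

Rebound u = e ρ_c/ρ_m = 0.553 km × 2.84/3.37 = 0.466 km.
Net surface drop = e − u = 0.553 km − 0.466 km = e (ρ_m − ρ_c)/ρ_m = 0.087 km.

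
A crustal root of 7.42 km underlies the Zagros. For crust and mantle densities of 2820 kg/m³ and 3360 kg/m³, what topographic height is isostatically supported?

For local isostatic compensation: ρ_c h = (ρ_m − ρ_c) r.
h = r (ρ_m − ρ_c) / ρ_c = 7.42 km × (3360 − 2820) / 2820 = 1.42 km.

1.42 km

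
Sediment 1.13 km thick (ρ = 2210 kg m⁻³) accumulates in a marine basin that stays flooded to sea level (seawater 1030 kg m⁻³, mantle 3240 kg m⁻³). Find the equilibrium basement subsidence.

0.603 km

Submarine loading: the sediment displaces seawater, and the subsidence is in turn flooded, so s (ρ_m − ρ_w) = t (ρ_sed − ρ_w).
s = 1.13 km × (2210 − 1030) / (3240 − 1030) = 0.603 km.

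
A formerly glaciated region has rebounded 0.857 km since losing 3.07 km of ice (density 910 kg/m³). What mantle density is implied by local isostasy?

ρ_m = ρ_ice t / u = 910 × 3.07 km/0.857 km = 3260 kg/m³.

3260 kg/m³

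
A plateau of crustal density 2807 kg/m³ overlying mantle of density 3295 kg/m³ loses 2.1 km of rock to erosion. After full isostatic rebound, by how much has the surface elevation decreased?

0.311 km

Rebound u = e ρ_c/ρ_m = 2.1 km × 2807/3295 = 1.789 km.
Net surface drop = e − u = 2.1 km − 1.789 km = e (ρ_m − ρ_c)/ρ_m = 0.311 km.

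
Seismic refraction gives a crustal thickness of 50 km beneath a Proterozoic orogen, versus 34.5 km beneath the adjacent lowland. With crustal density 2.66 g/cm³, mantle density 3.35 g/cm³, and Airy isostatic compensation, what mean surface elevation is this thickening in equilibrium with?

Excess crust Δ = 50 km − 34.5 km = 15.5 km, split between elevation h and root r with h + r = Δ.
Airy balance ρ_c h = (ρ_m − ρ_c) r gives r = h ρ_c/(ρ_m − ρ_c), so h (1 + ρ_c/(ρ_m − ρ_c)) = Δ, i.e. h = Δ (ρ_m − ρ_c)/ρ_m.
h = 15.5 km × 0.69/3.35 = 3.19 km.

3.19 km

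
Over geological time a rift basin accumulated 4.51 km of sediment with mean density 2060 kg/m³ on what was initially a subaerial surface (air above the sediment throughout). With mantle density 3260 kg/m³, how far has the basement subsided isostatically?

Subaerial load: s = t ρ_sed / ρ_m = 4.51 km × 2060/3260 = 2.85 km.

2.85 km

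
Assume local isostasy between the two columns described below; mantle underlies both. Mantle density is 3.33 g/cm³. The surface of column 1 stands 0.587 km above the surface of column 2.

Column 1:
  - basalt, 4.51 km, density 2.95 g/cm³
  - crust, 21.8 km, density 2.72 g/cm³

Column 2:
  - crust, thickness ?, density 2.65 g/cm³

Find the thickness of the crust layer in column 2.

Take the compensation level at the base of the deeper column (depth z_c below the surface of column 1) and equate Σ ρ_i t_i down to z_c; mantle fills any gap and the z_c terms cancel.
Column 1: 4.51×2.95 + 21.8×2.72 + (z_c − 26.31)×3.33
Column 2: 0.587×0 + x×2.65 + (z_c − 0.587 − 0 − x)×3.33
The z_c×3.33 term appears on both sides and cancels. Collect the known terms of each column as K = Σ(ρt)_known − 3.33 × (depth of known layers): K_1 = 72.6005 − 3.33×26.31 = −15.0118; K_2 = 0 − 3.33×(0.587 + 0) = −1.95471.
Balance: K_1 = K_2 − x×(3.33 − 2.65), so x = (K_2 − K_1)/(3.33 − 2.65) = 13.0571/0.68 = 19.2 km.

19.2 km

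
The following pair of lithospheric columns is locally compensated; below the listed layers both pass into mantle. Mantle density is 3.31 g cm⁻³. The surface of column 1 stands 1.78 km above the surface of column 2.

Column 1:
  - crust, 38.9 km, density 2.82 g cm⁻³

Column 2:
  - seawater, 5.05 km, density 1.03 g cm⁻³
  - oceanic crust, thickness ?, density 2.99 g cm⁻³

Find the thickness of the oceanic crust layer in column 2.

Take the compensation level at the base of the deeper column (depth z_c below the surface of column 1) and equate Σ ρ_i t_i down to z_c; mantle fills any gap and the z_c terms cancel.
Column 1: 38.9×2.82 + (z_c − 38.9)×3.31
Column 2: 1.78×0 + 5.05×1.03 + x×2.99 + (z_c − 1.78 − 5.05 − x)×3.31
The z_c×3.31 term appears on both sides and cancels. Collect the known terms of each column as K = Σ(ρt)_known − 3.31 × (depth of known layers): K_1 = 109.698 − 3.31×38.9 = −19.061; K_2 = 5.2015 − 3.31×(1.78 + 5.05) = −17.4058.
Balance: K_1 = K_2 − x×(3.31 − 2.99), so x = (K_2 − K_1)/(3.31 − 2.99) = 1.6552/0.32 = 5.17 km.

5.17 km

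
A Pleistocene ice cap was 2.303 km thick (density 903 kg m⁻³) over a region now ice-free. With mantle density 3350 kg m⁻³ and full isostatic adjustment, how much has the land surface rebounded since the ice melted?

Removing the load lets mantle flow back in; uplift u satisfies ρ_ice t = ρ_m u.
u = t ρ_ice/ρ_m = 2.303 km × 903/3350 = 0.621 km.

0.621 km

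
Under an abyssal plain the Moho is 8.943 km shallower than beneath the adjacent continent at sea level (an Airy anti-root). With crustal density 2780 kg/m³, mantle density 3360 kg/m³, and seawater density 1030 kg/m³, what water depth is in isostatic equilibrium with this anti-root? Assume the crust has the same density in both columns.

2.96 km

Replacing a thickness d of crust by seawater at the top must be balanced by replacing crust with mantle at the base: d (ρ_c − ρ_w) = a (ρ_m − ρ_c).
d = a (ρ_m − ρ_c)/(ρ_c − ρ_w) = 8.943 km × 580/1750 = 2.96 km.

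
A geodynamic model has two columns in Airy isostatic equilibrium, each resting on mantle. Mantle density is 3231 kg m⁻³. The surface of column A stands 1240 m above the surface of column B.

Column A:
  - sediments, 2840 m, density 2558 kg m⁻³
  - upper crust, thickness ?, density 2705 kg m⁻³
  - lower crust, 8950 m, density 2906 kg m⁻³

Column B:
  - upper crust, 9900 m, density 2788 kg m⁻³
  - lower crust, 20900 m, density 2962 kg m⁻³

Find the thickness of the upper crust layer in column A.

Take the compensation level at the base of the deeper column (depth z_c below the surface of column A) and equate Σ ρ_i t_i down to z_c; mantle fills any gap and the z_c terms cancel.
Column A: 2840×2558 + x×2705 + 8950×2906 + (z_c − 11790 − x)×3231
Column B: 1240×0 + 9900×2788 + 20900×2962 + (z_c − 1240 − 30800)×3231
The z_c×3231 term appears on both sides and cancels. Collect the known terms of each column as K = Σ(ρt)_known − 3231 × (depth of known layers): K_A = 33273420 − 3231×11790 = −4820070; K_B = 89507000 − 3231×(1240 + 30800) = −14014240.
Balance: K_A − x×(3231 − 2705) = K_B, so x = (K_A − K_B)/(3231 − 2705) = 9194170/526 = 17500 m.

17500 m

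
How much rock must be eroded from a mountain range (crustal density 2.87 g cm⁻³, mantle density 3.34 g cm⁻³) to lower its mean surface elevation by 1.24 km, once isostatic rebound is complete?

8.81 km

Net drop Δ = e − u = e − e ρ_c/ρ_m = e (ρ_m − ρ_c)/ρ_m.
e = Δ ρ_m/(ρ_m − ρ_c) = 1.24 km × 3.34/0.47 = 8.81 km.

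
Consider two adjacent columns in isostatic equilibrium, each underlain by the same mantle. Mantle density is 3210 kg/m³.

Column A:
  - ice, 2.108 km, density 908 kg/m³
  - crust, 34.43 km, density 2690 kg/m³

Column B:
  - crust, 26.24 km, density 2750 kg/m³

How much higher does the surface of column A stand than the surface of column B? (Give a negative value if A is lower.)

3.33 km

For any compensation level in the mantle, the mantle terms cancel and isostasy reduces to e = (Σt_A − Σt_B) − (Σ(ρt)_A − Σ(ρt)_B) / ρ_m.
Σt_A = 36.538 km; Σt_B = 26.24 km; Σ(ρt)_A = 94530.764; Σ(ρt)_B = 72160 (in km·kg/m³).
e = (36.538 − 26.24) − (94530.764 − 72160) / 3210 = 3.33 km.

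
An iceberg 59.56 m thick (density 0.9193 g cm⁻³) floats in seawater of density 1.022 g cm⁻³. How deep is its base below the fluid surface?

53.6 m

Draft d = t ρ_obj/ρ_fluid = 59.56 m × 0.9193/1.022 = 53.6 m.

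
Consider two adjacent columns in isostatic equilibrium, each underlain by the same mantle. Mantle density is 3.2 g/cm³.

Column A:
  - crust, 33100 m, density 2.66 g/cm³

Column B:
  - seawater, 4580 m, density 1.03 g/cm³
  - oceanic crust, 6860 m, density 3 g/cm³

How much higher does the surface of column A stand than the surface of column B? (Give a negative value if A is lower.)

For any compensation level in the mantle, the mantle terms cancel and isostasy reduces to e = (Σt_A − Σt_B) − (Σ(ρt)_A − Σ(ρt)_B) / ρ_m.
Σt_A = 33100 m; Σt_B = 11440 m; Σ(ρt)_A = 88046; Σ(ρt)_B = 25297.4 (in m·g/cm³).
e = (33100 − 11440) − (88046 − 25297.4) / 3.2 = 2050 m.

2050 m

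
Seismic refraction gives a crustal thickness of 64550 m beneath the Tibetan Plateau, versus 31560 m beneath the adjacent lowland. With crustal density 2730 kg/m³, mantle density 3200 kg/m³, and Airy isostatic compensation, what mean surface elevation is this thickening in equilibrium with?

4850 m

Excess crust Δ = 64550 m − 31560 m = 32990 m, split between elevation h and root r with h + r = Δ.
Airy balance ρ_c h = (ρ_m − ρ_c) r gives r = h ρ_c/(ρ_m − ρ_c), so h (1 + ρ_c/(ρ_m − ρ_c)) = Δ, i.e. h = Δ (ρ_m − ρ_c)/ρ_m.
h = 32990 m × 470/3200 = 4850 m.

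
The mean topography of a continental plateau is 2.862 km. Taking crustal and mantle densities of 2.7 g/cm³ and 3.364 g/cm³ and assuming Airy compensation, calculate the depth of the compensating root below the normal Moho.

For local isostatic compensation: the weight of the topography is balanced by the buoyancy of the root, ρ_c h = (ρ_m − ρ_c) r.
r = h · ρ_c / (ρ_m − ρ_c) = 2.862 km × 2.7 / (3.364 − 2.7) = 11.6 km.

11.6 km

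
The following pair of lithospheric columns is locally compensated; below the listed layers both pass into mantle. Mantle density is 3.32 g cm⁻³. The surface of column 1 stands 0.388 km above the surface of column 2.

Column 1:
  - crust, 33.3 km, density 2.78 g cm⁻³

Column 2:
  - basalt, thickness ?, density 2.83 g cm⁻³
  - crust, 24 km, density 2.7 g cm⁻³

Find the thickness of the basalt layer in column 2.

3.7 km

Take the compensation level at the base of the deeper column (depth z_c below the surface of column 1) and equate Σ ρ_i t_i down to z_c; mantle fills any gap and the z_c terms cancel.
Column 1: 33.3×2.78 + (z_c − 33.3)×3.32
Column 2: 0.388×0 + x×2.83 + 24×2.7 + (z_c − 0.388 − 24 − x)×3.32
The z_c×3.32 term appears on both sides and cancels. Collect the known terms of each column as K = Σ(ρt)_known − 3.32 × (depth of known layers): K_1 = 92.574 − 3.32×33.3 = −17.982; K_2 = 64.8 − 3.32×(0.388 + 24) = −16.16816.
Balance: K_1 = K_2 − x×(3.32 − 2.83), so x = (K_2 − K_1)/(3.32 − 2.83) = 1.81384/0.49 = 3.7 km.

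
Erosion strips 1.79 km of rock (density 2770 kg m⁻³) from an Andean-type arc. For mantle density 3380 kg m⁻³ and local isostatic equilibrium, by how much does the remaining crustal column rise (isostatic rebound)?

Unloading: uplift u = e ρ_c/ρ_m = 1.79 km × 2770/3380 = 1.47 km.

1.47 km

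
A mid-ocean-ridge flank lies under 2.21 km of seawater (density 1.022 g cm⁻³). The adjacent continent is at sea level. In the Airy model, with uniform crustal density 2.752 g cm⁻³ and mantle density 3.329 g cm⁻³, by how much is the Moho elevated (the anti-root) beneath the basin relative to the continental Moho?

6.63 km

By Archimedes' principle applied to the lithosphere: replacing crust with seawater at the top is compensated by replacing crust with mantle at the base: d (ρ_c − ρ_w) = a (ρ_m − ρ_c).
a = d (ρ_c − ρ_w)/(ρ_m − ρ_c) = 2.21 km × 1.73/0.577 = 6.63 km.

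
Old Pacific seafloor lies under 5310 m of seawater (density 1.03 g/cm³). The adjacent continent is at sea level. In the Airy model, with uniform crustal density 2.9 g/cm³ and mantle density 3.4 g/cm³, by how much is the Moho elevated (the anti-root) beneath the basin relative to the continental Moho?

19900 m

Balancing pressure at the compensation depth: replacing crust with seawater at the top is compensated by replacing crust with mantle at the base: d (ρ_c − ρ_w) = a (ρ_m − ρ_c).
a = d (ρ_c − ρ_w)/(ρ_m − ρ_c) = 5310 m × 1.87/0.5 = 19900 m.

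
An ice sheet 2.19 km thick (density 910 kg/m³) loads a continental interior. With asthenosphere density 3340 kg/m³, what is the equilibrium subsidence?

0.597 km

By Archimedes' principle applied to the lithosphere: the ice load ρ_ice t is balanced by mantle displaced below, ρ_m s.
s = t ρ_ice / ρ_m = 2.19 km × 910/3340 = 0.597 km.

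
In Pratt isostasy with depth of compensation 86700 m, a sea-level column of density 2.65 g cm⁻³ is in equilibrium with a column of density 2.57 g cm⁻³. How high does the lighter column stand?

ρ_ref D = ρ (D + h) → h = D (ρ_ref − ρ)/ρ.
h = 86700 m × (2.65 − 2.57)/2.57 = 2700 m.

2700 m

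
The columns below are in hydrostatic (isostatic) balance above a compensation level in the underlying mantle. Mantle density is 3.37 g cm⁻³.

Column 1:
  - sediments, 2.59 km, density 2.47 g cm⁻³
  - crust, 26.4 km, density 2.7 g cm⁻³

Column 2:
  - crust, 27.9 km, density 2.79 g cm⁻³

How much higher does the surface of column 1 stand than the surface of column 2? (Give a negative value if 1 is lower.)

1.14 km

For any compensation level in the mantle, the mantle terms cancel and isostasy reduces to e = (Σt_1 − Σt_2) − (Σ(ρt)_1 − Σ(ρt)_2) / ρ_m.
Σt_1 = 28.99 km; Σt_2 = 27.9 km; Σ(ρt)_1 = 77.6773; Σ(ρt)_2 = 77.841 (in km·g cm⁻³).
e = (28.99 − 27.9) − (77.6773 − 77.841) / 3.37 = 1.14 km.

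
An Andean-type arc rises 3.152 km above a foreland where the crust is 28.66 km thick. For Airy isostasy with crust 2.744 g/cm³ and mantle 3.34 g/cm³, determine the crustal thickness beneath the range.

Root depth r = h ρ_c / (ρ_m − ρ_c) = 3.152 km × 2.744 / 0.596 = 14.51 km.
Total thickness = T + h + r = 28.66 km + 3.152 km + 14.51 km = 46.3 km.

46.3 km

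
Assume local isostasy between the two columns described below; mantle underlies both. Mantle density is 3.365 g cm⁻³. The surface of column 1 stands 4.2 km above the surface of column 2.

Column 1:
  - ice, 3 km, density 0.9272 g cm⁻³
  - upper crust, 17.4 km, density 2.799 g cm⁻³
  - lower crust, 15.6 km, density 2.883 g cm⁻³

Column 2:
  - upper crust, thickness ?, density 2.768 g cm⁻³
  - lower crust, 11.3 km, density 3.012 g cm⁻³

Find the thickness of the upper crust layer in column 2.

Take the compensation level at the base of the deeper column (depth z_c below the surface of column 1) and equate Σ ρ_i t_i down to z_c; mantle fills any gap and the z_c terms cancel.
Column 1: 3×0.9272 + 17.4×2.799 + 15.6×2.883 + (z_c − 36)×3.365
Column 2: 4.2×0 + x×2.768 + 11.3×3.012 + (z_c − 4.2 − 11.3 − x)×3.365
The z_c×3.365 term appears on both sides and cancels. Collect the known terms of each column as K = Σ(ρt)_known − 3.365 × (depth of known layers): K_1 = 96.459 − 3.365×36 = −24.681; K_2 = 34.0356 − 3.365×(4.2 + 11.3) = −18.1219.
Balance: K_1 = K_2 − x×(3.365 − 2.768), so x = (K_2 − K_1)/(3.365 − 2.768) = 6.5591/0.597 = 11 km.

11 km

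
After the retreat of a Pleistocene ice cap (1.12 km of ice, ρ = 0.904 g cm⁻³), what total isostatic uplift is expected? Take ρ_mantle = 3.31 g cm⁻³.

Removing the load lets mantle flow back in; uplift u satisfies ρ_ice t = ρ_m u.
u = t ρ_ice/ρ_m = 1.12 km × 0.904/3.31 = 0.306 km.

0.306 km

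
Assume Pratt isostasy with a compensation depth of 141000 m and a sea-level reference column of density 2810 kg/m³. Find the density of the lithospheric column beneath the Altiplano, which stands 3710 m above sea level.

Pratt balance: ρ_ref D = ρ (D + h).
ρ = ρ_ref D/(D + h) = 2810 × 141000 m/(141000 m + 3710 m) = 2740 kg/m³.

2740 kg/m³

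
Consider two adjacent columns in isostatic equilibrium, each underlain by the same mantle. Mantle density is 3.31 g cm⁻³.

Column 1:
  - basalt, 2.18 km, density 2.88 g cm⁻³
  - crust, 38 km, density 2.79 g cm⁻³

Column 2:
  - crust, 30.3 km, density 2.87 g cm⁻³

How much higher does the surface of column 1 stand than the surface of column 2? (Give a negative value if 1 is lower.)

For any compensation level in the mantle, the mantle terms cancel and isostasy reduces to e = (Σt_1 − Σt_2) − (Σ(ρt)_1 − Σ(ρt)_2) / ρ_m.
Σt_1 = 40.18 km; Σt_2 = 30.3 km; Σ(ρt)_1 = 112.2984; Σ(ρt)_2 = 86.961 (in km·g cm⁻³).
e = (40.18 − 30.3) − (112.2984 − 86.961) / 3.31 = 2.23 km.

2.23 km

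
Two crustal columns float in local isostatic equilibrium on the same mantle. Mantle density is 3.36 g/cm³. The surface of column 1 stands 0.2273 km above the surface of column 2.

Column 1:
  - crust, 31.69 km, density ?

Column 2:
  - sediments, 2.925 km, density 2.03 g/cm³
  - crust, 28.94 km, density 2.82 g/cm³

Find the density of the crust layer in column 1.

2.72 g/cm³

Take the compensation level at the base of the deeper column (depth z_c below the surface of column 1) and equate Σ ρ_i t_i down to z_c; mantle fills any gap and the z_c terms cancel.
Column 1: 31.69×ρ + (z_c − 31.69)×3.36
Column 2: 0.2273×0 + 2.925×2.03 + 28.94×2.82 + (z_c − 0.2273 − 31.865)×3.36
The z_c×3.36 term appears on both sides and cancels. Collect the known terms of each column as K = Σ(ρt)_known − 3.36 × (depth of known layers): K_1 = 0 − 3.36×31.69 = −106.4784; K_2 = 87.54855 − 3.36×(0.2273 + 31.865) = −20.281578.
Balance: K_1 + 31.69×ρ = K_2, so ρ = (K_2 − K_1)/31.69 = 86.1968/31.69 = 2.72 g/cm³.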